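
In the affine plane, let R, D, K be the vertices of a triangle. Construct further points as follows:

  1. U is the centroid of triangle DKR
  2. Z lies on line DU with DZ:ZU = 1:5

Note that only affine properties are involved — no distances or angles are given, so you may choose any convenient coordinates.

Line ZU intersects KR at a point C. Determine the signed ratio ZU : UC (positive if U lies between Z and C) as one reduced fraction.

ZU:UC = 5/3

Choose coordinates R = (0, 0), D = (1, 0), K = (0, 1).
1. U is the centroid of triangle DKR ⇒ U = (1/3, 1/3)
2. Z lies on line DU with DZ:ZU = 1:5 ⇒ Z = (8/9, 1/18)
line ZU meets KR at C = (0, 1/2)
U = Z + t·(C−Z) with t = 5/8, so ZU:UC = 5/8:3/8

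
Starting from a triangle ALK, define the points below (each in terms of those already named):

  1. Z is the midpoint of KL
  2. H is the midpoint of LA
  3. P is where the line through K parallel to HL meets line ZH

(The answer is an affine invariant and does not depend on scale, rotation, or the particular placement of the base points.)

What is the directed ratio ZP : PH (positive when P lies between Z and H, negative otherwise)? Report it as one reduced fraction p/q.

Set A = (0, 0), L = (1, 0), K = (0, 1); any affine frame gives the same invariant.
1. Z is the midpoint of KL ⇒ Z = (1/2, 1/2)
2. H is the midpoint of LA ⇒ H = (1/2, 0)
3. P is where the line through K parallel to HL meets line ZH ⇒ P = (1/2, 1)
P = Z + t·(H−Z) with t = -1, so ZP:PH = t:(1−t) = -1:2

ZP:PH = -1/2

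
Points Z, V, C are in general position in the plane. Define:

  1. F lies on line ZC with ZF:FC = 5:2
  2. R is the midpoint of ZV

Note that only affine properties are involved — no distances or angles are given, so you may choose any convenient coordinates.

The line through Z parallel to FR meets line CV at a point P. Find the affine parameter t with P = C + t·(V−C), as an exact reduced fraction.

t = -7/3

Choose coordinates Z = (0, 0), V = (1, 0), C = (0, 1).
1. F lies on line ZC with ZF:FC = 5:2 ⇒ F = (0, 5/7)
2. R is the midpoint of ZV ⇒ R = (1/2, 0)
through Z parallel to FR: direction (1/2, -5/7); meets CV at P = (-7/3, 10/3)
P = C + t·(V−C) with t = -7/3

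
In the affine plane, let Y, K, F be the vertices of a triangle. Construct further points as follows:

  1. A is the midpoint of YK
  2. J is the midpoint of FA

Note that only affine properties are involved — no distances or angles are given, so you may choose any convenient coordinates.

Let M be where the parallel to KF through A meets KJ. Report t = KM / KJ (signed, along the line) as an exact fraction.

t = 2

Choose coordinates Y = (0, 0), K = (1, 0), F = (0, 1).
1. A is the midpoint of YK ⇒ A = (1/2, 0)
2. J is the midpoint of FA ⇒ J = (1/4, 1/2)
through A parallel to KF: direction (-1, 1); meets KJ at M = (-1/2, 1)
M = K + t·(J−K) with t = 2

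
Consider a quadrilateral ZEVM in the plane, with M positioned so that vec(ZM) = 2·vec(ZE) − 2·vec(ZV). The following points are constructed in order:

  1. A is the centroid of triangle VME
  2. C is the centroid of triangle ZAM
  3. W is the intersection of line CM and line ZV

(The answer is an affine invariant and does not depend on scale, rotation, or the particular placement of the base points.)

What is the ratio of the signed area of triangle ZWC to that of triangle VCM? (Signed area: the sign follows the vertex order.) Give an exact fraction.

Choose coordinates Z = (0, 0), E = (1, 0), V = (0, 1), M = (2, -2).
1. A is the centroid of triangle VME ⇒ A = (1, -1/3)
2. C is the centroid of triangle ZAM ⇒ C = (1, -7/9)
3. W is the intersection of line CM and line ZV ⇒ W = (0, 4/9)
2·[ZWC] = -4/9, 2·[VCM] = 5/9
[ZWC]:[VCM] = -4/9:5/9 = -4/5

[ZWC]:[VCM] = -4/5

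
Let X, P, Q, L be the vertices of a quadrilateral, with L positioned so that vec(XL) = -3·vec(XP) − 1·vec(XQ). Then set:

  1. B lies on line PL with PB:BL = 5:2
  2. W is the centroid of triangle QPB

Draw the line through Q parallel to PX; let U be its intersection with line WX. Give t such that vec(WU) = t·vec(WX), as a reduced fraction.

Choose coordinates X = (0, 0), P = (1, 0), Q = (0, 1), L = (-3, -1).
1. B lies on line PL with PB:BL = 5:2 ⇒ B = (-13/7, -5/7)
2. W is the centroid of triangle QPB ⇒ W = (-2/7, 2/21)
through Q parallel to PX: direction (-1, 0); meets WX at U = (-3, 1)
U = W + t·(X−W) with t = -19/2

t = -19/2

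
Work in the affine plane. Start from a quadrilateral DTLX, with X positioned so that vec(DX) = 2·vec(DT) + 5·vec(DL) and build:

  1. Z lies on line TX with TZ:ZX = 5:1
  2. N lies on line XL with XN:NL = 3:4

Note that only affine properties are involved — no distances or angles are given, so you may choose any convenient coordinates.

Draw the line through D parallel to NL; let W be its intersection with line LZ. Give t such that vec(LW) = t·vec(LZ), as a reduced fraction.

Work in coordinates with D = (0, 0), T = (1, 0), L = (0, 1), X = (2, 5).
1. Z lies on line TX with TZ:ZX = 5:1 ⇒ Z = (11/6, 25/6)
2. N lies on line XL with XN:NL = 3:4 ⇒ N = (8/7, 23/7)
through D parallel to NL: direction (-8/7, -16/7); meets LZ at W = (11/3, 22/3)
W = L + t·(Z−L) with t = 2

t = 2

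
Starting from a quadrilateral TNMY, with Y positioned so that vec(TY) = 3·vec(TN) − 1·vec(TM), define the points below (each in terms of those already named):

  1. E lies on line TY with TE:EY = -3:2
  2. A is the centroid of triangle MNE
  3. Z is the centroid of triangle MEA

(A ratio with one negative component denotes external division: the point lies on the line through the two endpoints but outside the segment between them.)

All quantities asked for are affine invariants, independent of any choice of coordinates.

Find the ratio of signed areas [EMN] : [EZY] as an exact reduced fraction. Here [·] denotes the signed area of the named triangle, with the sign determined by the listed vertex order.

Work in coordinates with T = (0, 0), N = (1, 0), M = (0, 1), Y = (3, -1).
1. E lies on line TY with TE:EY = -3:2 ⇒ E = (9, -3)
2. A is the centroid of triangle MNE ⇒ A = (10/3, -2/3)
3. Z is the centroid of triangle MEA ⇒ Z = (37/9, -8/9)
2·[EMN] = 5, 2·[EZY] = 26/9
[EMN]:[EZY] = 5:26/9 = 45/26

[EMN]:[EZY] = 45/26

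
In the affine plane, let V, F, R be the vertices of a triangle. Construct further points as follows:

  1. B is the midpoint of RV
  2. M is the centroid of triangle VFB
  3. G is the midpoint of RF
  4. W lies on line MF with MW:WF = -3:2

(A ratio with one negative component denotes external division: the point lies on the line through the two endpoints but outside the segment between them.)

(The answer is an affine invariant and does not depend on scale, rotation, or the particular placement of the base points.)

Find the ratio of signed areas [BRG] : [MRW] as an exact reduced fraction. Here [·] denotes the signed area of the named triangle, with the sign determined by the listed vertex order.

Set V = (0, 0), F = (1, 0), R = (0, 1); any affine frame gives the same invariant.
1. B is the midpoint of RV ⇒ B = (0, 1/2)
2. M is the centroid of triangle VFB ⇒ M = (1/3, 1/6)
3. G is the midpoint of RF ⇒ G = (1/2, 1/2)
4. W lies on line MF with MW:WF = -3:2 ⇒ W = (7/3, -1/3)
2·[BRG] = -1/4, 2·[MRW] = -3/2
[BRG]:[MRW] = -1/4:-3/2 = 1/6

[BRG]:[MRW] = 1/6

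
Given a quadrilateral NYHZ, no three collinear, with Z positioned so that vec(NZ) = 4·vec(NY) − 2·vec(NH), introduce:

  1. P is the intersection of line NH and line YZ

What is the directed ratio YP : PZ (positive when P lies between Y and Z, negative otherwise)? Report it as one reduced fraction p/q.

Work in coordinates with N = (0, 0), Y = (1, 0), H = (0, 1), Z = (4, -2).
1. P is the intersection of line NH and line YZ ⇒ P = (0, 2/3)
P = Y + t·(Z−Y) with t = -1/3, so YP:PZ = t:(1−t) = -1/3:4/3

YP:PZ = -1/4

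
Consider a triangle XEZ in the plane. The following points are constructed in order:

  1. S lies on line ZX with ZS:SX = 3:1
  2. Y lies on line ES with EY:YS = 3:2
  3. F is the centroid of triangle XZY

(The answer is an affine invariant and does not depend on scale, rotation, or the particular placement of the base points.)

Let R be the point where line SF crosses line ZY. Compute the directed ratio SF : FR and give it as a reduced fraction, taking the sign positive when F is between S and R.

Work in coordinates with X = (0, 0), E = (1, 0), Z = (0, 1).
1. S lies on line ZX with ZS:SX = 3:1 ⇒ S = (0, 1/4)
2. Y lies on line ES with EY:YS = 3:2 ⇒ Y = (2/5, 3/20)
3. F is the centroid of triangle XZY ⇒ F = (2/15, 23/60)
line SF meets ZY at R = (6/25, 49/100)
F = S + t·(R−S) with t = 5/9, so SF:FR = 5/9:4/9

SF:FR = 5/4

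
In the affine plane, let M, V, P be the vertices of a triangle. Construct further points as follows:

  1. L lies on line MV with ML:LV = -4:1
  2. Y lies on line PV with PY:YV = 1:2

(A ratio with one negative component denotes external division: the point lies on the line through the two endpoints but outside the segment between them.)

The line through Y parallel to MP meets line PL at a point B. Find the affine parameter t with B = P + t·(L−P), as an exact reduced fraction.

t = 1/4

Set M = (0, 0), V = (1, 0), P = (0, 1); any affine frame gives the same invariant.
1. L lies on line MV with ML:LV = -4:1 ⇒ L = (4/3, 0)
2. Y lies on line PV with PY:YV = 1:2 ⇒ Y = (1/3, 2/3)
through Y parallel to MP: direction (0, 1); meets PL at B = (1/3, 3/4)
B = P + t·(L−P) with t = 1/4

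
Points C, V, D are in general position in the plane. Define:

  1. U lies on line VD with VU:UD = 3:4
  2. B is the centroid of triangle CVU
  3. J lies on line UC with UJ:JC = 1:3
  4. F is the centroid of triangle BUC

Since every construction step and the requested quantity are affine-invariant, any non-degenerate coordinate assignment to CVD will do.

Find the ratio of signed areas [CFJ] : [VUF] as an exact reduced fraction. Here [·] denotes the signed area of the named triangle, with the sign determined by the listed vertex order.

[CFJ]:[VUF] = 3/16

Set C = (0, 0), V = (1, 0), D = (0, 1); any affine frame gives the same invariant.
1. U lies on line VD with VU:UD = 3:4 ⇒ U = (4/7, 3/7)
2. B is the centroid of triangle CVU ⇒ B = (11/21, 1/7)
3. J lies on line UC with UJ:JC = 1:3 ⇒ J = (3/7, 9/28)
4. F is the centroid of triangle BUC ⇒ F = (23/63, 4/21)
2·[CFJ] = 1/28, 2·[VUF] = 4/21
[CFJ]:[VUF] = 1/28:4/21 = 3/16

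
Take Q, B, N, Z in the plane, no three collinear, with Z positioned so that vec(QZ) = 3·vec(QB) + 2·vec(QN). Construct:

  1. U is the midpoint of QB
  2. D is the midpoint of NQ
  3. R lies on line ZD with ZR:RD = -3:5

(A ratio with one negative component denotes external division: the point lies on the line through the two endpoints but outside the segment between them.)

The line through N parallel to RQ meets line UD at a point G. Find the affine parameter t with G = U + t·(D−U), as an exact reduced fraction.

t = 77/47

Assign Q = (0, 0), B = (1, 0), N = (0, 1), Z = (3, 2) — the answer is frame-independent, so this choice is without loss of generality.
1. U is the midpoint of QB ⇒ U = (1/2, 0)
2. D is the midpoint of NQ ⇒ D = (0, 1/2)
3. R lies on line ZD with ZR:RD = -3:5 ⇒ R = (15/2, 17/4)
through N parallel to RQ: direction (-15/2, -17/4); meets UD at G = (-15/47, 77/94)
G = U + t·(D−U) with t = 77/47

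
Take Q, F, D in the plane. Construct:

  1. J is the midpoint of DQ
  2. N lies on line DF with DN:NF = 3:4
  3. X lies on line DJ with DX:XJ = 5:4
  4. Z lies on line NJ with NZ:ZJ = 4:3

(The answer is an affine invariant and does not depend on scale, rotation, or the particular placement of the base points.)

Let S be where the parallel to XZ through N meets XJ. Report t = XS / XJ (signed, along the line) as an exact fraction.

t = -4/3

Work in coordinates with Q = (0, 0), F = (1, 0), D = (0, 1).
1. J is the midpoint of DQ ⇒ J = (0, 1/2)
2. N lies on line DF with DN:NF = 3:4 ⇒ N = (3/7, 4/7)
3. X lies on line DJ with DX:XJ = 5:4 ⇒ X = (0, 13/18)
4. Z lies on line NJ with NZ:ZJ = 4:3 ⇒ Z = (9/49, 26/49)
through N parallel to XZ: direction (9/49, -169/882); meets XJ at S = (0, 55/54)
S = X + t·(J−X) with t = -4/3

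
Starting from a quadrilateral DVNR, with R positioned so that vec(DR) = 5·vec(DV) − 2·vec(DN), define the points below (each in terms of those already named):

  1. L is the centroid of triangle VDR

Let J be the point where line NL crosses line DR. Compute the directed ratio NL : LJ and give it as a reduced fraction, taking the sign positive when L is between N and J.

NL:LJ = 13/2

Set D = (0, 0), V = (1, 0), N = (0, 1), R = (5, -2); any affine frame gives the same invariant.
1. L is the centroid of triangle VDR ⇒ L = (2, -2/3)
line NL meets DR at J = (30/13, -12/13)
L = N + t·(J−N) with t = 13/15, so NL:LJ = 13/15:2/15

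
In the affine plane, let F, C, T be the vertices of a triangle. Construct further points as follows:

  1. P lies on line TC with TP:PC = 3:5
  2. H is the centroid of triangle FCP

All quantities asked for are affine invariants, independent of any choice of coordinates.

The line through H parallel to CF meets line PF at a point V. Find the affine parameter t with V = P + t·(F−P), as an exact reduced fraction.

Assign F = (0, 0), C = (1, 0), T = (0, 1) — the answer is frame-independent, so this choice is without loss of generality.
1. P lies on line TC with TP:PC = 3:5 ⇒ P = (3/8, 5/8)
2. H is the centroid of triangle FCP ⇒ H = (11/24, 5/24)
through H parallel to CF: direction (-1, 0); meets PF at V = (1/8, 5/24)
V = P + t·(F−P) with t = 2/3

t = 2/3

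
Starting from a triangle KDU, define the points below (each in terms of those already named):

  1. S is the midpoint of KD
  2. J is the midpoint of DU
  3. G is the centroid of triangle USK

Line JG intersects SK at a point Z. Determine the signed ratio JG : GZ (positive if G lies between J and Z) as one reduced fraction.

JG:GZ = 1/2

Set K = (0, 0), D = (1, 0), U = (0, 1); any affine frame gives the same invariant.
1. S is the midpoint of KD ⇒ S = (1/2, 0)
2. J is the midpoint of DU ⇒ J = (1/2, 1/2)
3. G is the centroid of triangle USK ⇒ G = (1/6, 1/3)
line JG meets SK at Z = (-1/2, 0)
G = J + t·(Z−J) with t = 1/3, so JG:GZ = 1/3:2/3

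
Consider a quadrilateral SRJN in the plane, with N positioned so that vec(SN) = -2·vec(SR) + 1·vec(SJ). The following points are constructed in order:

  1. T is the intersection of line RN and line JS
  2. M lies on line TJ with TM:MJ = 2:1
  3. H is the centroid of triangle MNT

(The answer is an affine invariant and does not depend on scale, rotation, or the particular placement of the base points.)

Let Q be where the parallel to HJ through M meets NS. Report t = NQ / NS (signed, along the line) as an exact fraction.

Choose coordinates S = (0, 0), R = (1, 0), J = (0, 1), N = (-2, 1).
1. T is the intersection of line RN and line JS ⇒ T = (0, 1/3)
2. M lies on line TJ with TM:MJ = 2:1 ⇒ M = (0, 7/9)
3. H is the centroid of triangle MNT ⇒ H = (-2/3, 19/27)
through M parallel to HJ: direction (2/3, 8/27); meets NS at Q = (-14/17, 7/17)
Q = N + t·(S−N) with t = 10/17

t = 10/17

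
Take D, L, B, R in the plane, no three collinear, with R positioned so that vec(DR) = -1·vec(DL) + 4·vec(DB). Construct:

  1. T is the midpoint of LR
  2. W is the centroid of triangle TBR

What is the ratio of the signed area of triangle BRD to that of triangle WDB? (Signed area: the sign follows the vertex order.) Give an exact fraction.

[BRD]:[WDB] = 3

Set D = (0, 0), L = (1, 0), B = (0, 1), R = (-1, 4); any affine frame gives the same invariant.
1. T is the midpoint of LR ⇒ T = (0, 2)
2. W is the centroid of triangle TBR ⇒ W = (-1/3, 7/3)
2·[BRD] = 1, 2·[WDB] = 1/3
[BRD]:[WDB] = 1:1/3 = 3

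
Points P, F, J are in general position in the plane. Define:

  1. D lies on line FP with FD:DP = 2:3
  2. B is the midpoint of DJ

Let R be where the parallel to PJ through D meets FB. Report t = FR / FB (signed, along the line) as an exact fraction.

Assign P = (0, 0), F = (1, 0), J = (0, 1) — the answer is frame-independent, so this choice is without loss of generality.
1. D lies on line FP with FD:DP = 2:3 ⇒ D = (3/5, 0)
2. B is the midpoint of DJ ⇒ B = (3/10, 1/2)
through D parallel to PJ: direction (0, 1); meets FB at R = (3/5, 2/7)
R = F + t·(B−F) with t = 4/7

t = 4/7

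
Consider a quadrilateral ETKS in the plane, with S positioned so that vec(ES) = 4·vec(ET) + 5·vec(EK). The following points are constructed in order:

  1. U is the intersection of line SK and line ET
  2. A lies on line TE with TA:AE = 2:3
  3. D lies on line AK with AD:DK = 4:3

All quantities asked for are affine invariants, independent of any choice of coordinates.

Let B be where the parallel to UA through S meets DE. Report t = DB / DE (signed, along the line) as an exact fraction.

Work in coordinates with E = (0, 0), T = (1, 0), K = (0, 1), S = (4, 5).
1. U is the intersection of line SK and line ET ⇒ U = (-1, 0)
2. A lies on line TE with TA:AE = 2:3 ⇒ A = (3/5, 0)
3. D lies on line AK with AD:DK = 4:3 ⇒ D = (9/35, 4/7)
through S parallel to UA: direction (8/5, 0); meets DE at B = (9/4, 5)
B = D + t·(E−D) with t = -31/4

t = -31/4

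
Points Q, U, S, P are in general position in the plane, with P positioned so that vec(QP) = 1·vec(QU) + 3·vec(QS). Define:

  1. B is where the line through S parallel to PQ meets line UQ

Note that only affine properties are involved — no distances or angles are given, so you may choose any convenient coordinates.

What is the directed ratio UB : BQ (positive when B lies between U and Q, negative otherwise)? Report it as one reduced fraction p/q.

Assign Q = (0, 0), U = (1, 0), S = (0, 1), P = (1, 3) — the answer is frame-independent, so this choice is without loss of generality.
1. B is where the line through S parallel to PQ meets line UQ ⇒ B = (-1/3, 0)
B = U + t·(Q−U) with t = 4/3, so UB:BQ = t:(1−t) = 4/3:-1/3

UB:BQ = -4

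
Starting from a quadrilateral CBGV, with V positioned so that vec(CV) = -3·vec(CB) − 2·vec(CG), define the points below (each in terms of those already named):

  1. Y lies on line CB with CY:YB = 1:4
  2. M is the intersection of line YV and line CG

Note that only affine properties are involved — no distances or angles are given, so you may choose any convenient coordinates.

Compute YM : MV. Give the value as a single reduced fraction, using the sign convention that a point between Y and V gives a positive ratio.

Assign C = (0, 0), B = (1, 0), G = (0, 1), V = (-3, -2) — the answer is frame-independent, so this choice is without loss of generality.
1. Y lies on line CB with CY:YB = 1:4 ⇒ Y = (1/5, 0)
2. M is the intersection of line YV and line CG ⇒ M = (0, -1/8)
M = Y + t·(V−Y) with t = 1/16, so YM:MV = t:(1−t) = 1/16:15/16

YM:MV = 1/15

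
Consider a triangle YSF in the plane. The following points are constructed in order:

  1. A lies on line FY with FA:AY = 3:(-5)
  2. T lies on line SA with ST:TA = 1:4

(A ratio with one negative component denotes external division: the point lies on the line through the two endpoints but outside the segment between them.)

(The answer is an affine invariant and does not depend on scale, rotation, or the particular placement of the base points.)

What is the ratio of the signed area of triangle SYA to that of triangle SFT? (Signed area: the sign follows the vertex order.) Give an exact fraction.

Work in coordinates with Y = (0, 0), S = (1, 0), F = (0, 1).
1. A lies on line FY with FA:AY = 3:(-5) ⇒ A = (0, 5/2)
2. T lies on line SA with ST:TA = 1:4 ⇒ T = (4/5, 1/2)
2·[SYA] = -5/2, 2·[SFT] = -3/10
[SYA]:[SFT] = -5/2:-3/10 = 25/3

[SYA]:[SFT] = 25/3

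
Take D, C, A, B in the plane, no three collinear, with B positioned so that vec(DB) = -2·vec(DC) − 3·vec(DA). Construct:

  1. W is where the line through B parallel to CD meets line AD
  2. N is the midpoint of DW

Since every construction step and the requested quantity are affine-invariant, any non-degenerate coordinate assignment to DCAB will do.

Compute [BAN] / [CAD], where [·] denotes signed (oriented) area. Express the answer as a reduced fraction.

Set D = (0, 0), C = (1, 0), A = (0, 1), B = (-2, -3); any affine frame gives the same invariant.
1. W is where the line through B parallel to CD meets line AD ⇒ W = (0, -3)
2. N is the midpoint of DW ⇒ N = (0, -3/2)
2·[BAN] = -5, 2·[CAD] = 1
[BAN]:[CAD] = -5:1 = -5

[BAN]:[CAD] = -5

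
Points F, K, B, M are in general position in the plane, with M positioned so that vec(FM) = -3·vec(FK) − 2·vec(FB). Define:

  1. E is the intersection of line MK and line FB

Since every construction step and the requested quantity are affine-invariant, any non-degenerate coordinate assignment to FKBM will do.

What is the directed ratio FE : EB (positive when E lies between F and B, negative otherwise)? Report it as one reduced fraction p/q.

Choose coordinates F = (0, 0), K = (1, 0), B = (0, 1), M = (-3, -2).
1. E is the intersection of line MK and line FB ⇒ E = (0, -1/2)
E = F + t·(B−F) with t = -1/2, so FE:EB = t:(1−t) = -1/2:3/2

FE:EB = -1/3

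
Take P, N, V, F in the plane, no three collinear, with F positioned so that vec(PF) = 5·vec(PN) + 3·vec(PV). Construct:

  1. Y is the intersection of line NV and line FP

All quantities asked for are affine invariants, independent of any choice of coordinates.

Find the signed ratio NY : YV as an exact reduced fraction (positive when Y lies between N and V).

NY:YV = 3/5

Work in coordinates with P = (0, 0), N = (1, 0), V = (0, 1), F = (5, 3).
1. Y is the intersection of line NV and line FP ⇒ Y = (5/8, 3/8)
Y = N + t·(V−N) with t = 3/8, so NY:YV = t:(1−t) = 3/8:5/8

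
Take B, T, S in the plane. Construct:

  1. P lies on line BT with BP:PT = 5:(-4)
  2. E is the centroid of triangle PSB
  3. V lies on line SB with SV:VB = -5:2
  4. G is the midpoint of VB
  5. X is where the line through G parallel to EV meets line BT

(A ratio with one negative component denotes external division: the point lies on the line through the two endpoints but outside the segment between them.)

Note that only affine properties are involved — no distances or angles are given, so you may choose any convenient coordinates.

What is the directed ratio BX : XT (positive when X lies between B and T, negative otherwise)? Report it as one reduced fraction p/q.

BX:XT = 5/4

Work in coordinates with B = (0, 0), T = (1, 0), S = (0, 1).
1. P lies on line BT with BP:PT = 5:(-4) ⇒ P = (5, 0)
2. E is the centroid of triangle PSB ⇒ E = (5/3, 1/3)
3. V lies on line SB with SV:VB = -5:2 ⇒ V = (0, -2/3)
4. G is the midpoint of VB ⇒ G = (0, -1/3)
5. X is where the line through G parallel to EV meets line BT ⇒ X = (5/9, 0)
X = B + t·(T−B) with t = 5/9, so BX:XT = t:(1−t) = 5/9:4/9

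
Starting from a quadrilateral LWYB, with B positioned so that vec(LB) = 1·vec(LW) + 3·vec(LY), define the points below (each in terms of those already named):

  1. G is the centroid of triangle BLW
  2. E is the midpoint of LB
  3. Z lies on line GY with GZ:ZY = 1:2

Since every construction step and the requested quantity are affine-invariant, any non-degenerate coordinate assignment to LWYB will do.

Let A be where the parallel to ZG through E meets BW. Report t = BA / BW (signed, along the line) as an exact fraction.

t = 1/2

Set L = (0, 0), W = (1, 0), Y = (0, 1), B = (1, 3); any affine frame gives the same invariant.
1. G is the centroid of triangle BLW ⇒ G = (2/3, 1)
2. E is the midpoint of LB ⇒ E = (1/2, 3/2)
3. Z lies on line GY with GZ:ZY = 1:2 ⇒ Z = (4/9, 1)
through E parallel to ZG: direction (2/9, 0); meets BW at A = (1, 3/2)
A = B + t·(W−B) with t = 1/2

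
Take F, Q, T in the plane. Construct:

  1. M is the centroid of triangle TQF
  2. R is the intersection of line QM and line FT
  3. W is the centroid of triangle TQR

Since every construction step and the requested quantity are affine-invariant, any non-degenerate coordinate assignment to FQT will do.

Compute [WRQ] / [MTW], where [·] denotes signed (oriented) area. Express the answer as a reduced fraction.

[WRQ]:[MTW] = -3

Assign F = (0, 0), Q = (1, 0), T = (0, 1) — the answer is frame-independent, so this choice is without loss of generality.
1. M is the centroid of triangle TQF ⇒ M = (1/3, 1/3)
2. R is the intersection of line QM and line FT ⇒ R = (0, 1/2)
3. W is the centroid of triangle TQR ⇒ W = (1/3, 1/2)
2·[WRQ] = 1/6, 2·[MTW] = -1/18
[WRQ]:[MTW] = 1/6:-1/18 = -3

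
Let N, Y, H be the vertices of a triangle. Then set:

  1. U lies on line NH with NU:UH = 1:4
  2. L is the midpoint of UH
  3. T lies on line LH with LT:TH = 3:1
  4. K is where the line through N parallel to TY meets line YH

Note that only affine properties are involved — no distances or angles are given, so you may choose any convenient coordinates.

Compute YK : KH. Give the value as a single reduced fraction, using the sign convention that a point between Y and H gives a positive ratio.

Assign N = (0, 0), Y = (1, 0), H = (0, 1) — the answer is frame-independent, so this choice is without loss of generality.
1. U lies on line NH with NU:UH = 1:4 ⇒ U = (0, 1/5)
2. L is the midpoint of UH ⇒ L = (0, 3/5)
3. T lies on line LH with LT:TH = 3:1 ⇒ T = (0, 9/10)
4. K is where the line through N parallel to TY meets line YH ⇒ K = (10, -9)
K = Y + t·(H−Y) with t = -9, so YK:KH = t:(1−t) = -9:10

YK:KH = -9/10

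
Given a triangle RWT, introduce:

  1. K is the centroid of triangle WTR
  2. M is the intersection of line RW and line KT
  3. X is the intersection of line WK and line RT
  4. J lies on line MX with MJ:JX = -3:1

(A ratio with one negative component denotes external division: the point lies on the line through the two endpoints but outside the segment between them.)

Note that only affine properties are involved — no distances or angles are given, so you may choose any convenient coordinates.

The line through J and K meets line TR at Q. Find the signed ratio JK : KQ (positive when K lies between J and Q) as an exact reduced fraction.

JK:KQ = -7/4

Set R = (0, 0), W = (1, 0), T = (0, 1); any affine frame gives the same invariant.
1. K is the centroid of triangle WTR ⇒ K = (1/3, 1/3)
2. M is the intersection of line RW and line KT ⇒ M = (1/2, 0)
3. X is the intersection of line WK and line RT ⇒ X = (0, 1/2)
4. J lies on line MX with MJ:JX = -3:1 ⇒ J = (-1/4, 3/4)
line JK meets TR at Q = (0, 4/7)
K = J + t·(Q−J) with t = 7/3, so JK:KQ = 7/3:-4/3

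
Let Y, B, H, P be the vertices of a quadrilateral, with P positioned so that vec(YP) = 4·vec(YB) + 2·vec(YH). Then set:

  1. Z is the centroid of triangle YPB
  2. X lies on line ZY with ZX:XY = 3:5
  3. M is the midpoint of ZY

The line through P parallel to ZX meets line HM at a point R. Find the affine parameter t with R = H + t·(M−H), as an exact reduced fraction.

t = 3/5

Assign Y = (0, 0), B = (1, 0), H = (0, 1), P = (4, 2) — the answer is frame-independent, so this choice is without loss of generality.
1. Z is the centroid of triangle YPB ⇒ Z = (5/3, 2/3)
2. X lies on line ZY with ZX:XY = 3:5 ⇒ X = (25/24, 5/12)
3. M is the midpoint of ZY ⇒ M = (5/6, 1/3)
through P parallel to ZX: direction (-5/8, -1/4); meets HM at R = (1/2, 3/5)
R = H + t·(M−H) with t = 3/5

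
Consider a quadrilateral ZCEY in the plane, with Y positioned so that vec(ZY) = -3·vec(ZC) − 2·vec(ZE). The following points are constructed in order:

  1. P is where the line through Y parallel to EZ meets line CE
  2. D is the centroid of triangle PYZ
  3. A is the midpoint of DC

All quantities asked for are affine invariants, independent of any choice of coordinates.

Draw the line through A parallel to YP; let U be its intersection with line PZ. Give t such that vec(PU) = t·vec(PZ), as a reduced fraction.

Assign Z = (0, 0), C = (1, 0), E = (0, 1), Y = (-3, -2) — the answer is frame-independent, so this choice is without loss of generality.
1. P is where the line through Y parallel to EZ meets line CE ⇒ P = (-3, 4)
2. D is the centroid of triangle PYZ ⇒ D = (-2, 2/3)
3. A is the midpoint of DC ⇒ A = (-1/2, 1/3)
through A parallel to YP: direction (0, 6); meets PZ at U = (-1/2, 2/3)
U = P + t·(Z−P) with t = 5/6

t = 5/6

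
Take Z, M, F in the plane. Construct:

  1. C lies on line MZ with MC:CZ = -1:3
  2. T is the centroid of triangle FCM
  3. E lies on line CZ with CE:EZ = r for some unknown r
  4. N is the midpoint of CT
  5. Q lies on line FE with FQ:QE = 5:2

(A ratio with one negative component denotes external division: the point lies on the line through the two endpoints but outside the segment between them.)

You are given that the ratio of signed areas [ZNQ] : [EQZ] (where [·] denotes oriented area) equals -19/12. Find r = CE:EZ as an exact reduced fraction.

r = -5/2

Assign Z = (0, 0), M = (1, 0), F = (0, 1) — the answer is frame-independent, so this choice is without loss of generality.
1. C lies on line MZ with MC:CZ = -1:3 ⇒ C = (3/2, 0)
2. T is the centroid of triangle FCM ⇒ T = (5/6, 1/3)
3. With CE:EZ = r, write λ = r/(r+1) so E = C + λ·(Z−C); E is affine-linear in λ
4. N is the midpoint of CT ⇒ N = (7/6, 1/6)
5. Q lies on line FE with FQ:QE = 5:2 ⇒ Q is an affine combination of earlier points and hence also affine-linear in λ
Every point depending on E is an affine combination of E and λ-independent points, so each such coordinate is linear in λ; the λ² term in each signed area is a multiple of (Z−C)×(Z−C) = 0, so 2·[ZNQ] and 2·[EQZ] are each linear in λ. Evaluating at λ=0 and λ=1:
  2·[ZNQ] = 5/28·λ + 13/84,   2·[EQZ] = -3/7·λ + 3/7
So [ZNQ]:[EQZ] = (5/28·λ + 13/84) / (-3/7·λ + 3/7). Setting this equal to -19/12:
  5/28·λ + 13/84 = -19/12·(-3/7·λ + 3/7)  ⇒  λ = 5/3
Then r = λ/(1−λ) = (5/3)/(-2/3) = -5/2. Check: with r = -5/2, E = (-1, 0) and [ZNQ]:[EQZ] = -19/12 as required.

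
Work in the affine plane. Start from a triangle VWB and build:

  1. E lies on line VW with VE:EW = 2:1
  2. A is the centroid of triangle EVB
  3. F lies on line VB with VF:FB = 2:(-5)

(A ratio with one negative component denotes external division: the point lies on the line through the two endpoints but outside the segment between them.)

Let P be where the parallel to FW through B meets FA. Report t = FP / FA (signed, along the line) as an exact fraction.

Work in coordinates with V = (0, 0), W = (1, 0), B = (0, 1).
1. E lies on line VW with VE:EW = 2:1 ⇒ E = (2/3, 0)
2. A is the centroid of triangle EVB ⇒ A = (2/9, 1/3)
3. F lies on line VB with VF:FB = 2:(-5) ⇒ F = (0, -2/3)
through B parallel to FW: direction (1, 2/3); meets FA at P = (10/23, 89/69)
P = F + t·(A−F) with t = 45/23

t = 45/23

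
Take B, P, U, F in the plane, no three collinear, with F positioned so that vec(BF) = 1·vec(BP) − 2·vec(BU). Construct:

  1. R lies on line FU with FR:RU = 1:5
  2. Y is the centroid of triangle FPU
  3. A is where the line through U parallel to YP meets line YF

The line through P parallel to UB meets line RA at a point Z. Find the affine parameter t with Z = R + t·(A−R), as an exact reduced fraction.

Choose coordinates B = (0, 0), P = (1, 0), U = (0, 1), F = (1, -2).
1. R lies on line FU with FR:RU = 1:5 ⇒ R = (5/6, -3/2)
2. Y is the centroid of triangle FPU ⇒ Y = (2/3, -1/3)
3. A is where the line through U parallel to YP meets line YF ⇒ A = (1/3, 4/3)
through P parallel to UB: direction (0, -1); meets RA at Z = (1, -22/9)
Z = R + t·(A−R) with t = -1/3

t = -1/3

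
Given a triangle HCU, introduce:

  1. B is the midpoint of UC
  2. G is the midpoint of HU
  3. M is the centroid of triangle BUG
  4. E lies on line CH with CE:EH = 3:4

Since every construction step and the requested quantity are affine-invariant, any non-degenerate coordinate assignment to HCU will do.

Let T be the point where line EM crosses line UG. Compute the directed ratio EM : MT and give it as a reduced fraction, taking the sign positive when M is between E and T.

Choose coordinates H = (0, 0), C = (1, 0), U = (0, 1).
1. B is the midpoint of UC ⇒ B = (1/2, 1/2)
2. G is the midpoint of HU ⇒ G = (0, 1/2)
3. M is the centroid of triangle BUG ⇒ M = (1/6, 2/3)
4. E lies on line CH with CE:EH = 3:4 ⇒ E = (4/7, 0)
line EM meets UG at T = (0, 16/17)
M = E + t·(T−E) with t = 17/24, so EM:MT = 17/24:7/24

EM:MT = 17/7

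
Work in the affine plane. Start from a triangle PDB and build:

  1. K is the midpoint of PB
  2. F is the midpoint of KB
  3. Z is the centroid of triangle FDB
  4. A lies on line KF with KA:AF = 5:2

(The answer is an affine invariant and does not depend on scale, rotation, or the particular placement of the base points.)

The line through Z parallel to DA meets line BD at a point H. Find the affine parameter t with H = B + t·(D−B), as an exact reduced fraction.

t = 16/27

Set P = (0, 0), D = (1, 0), B = (0, 1); any affine frame gives the same invariant.
1. K is the midpoint of PB ⇒ K = (0, 1/2)
2. F is the midpoint of KB ⇒ F = (0, 3/4)
3. Z is the centroid of triangle FDB ⇒ Z = (1/3, 7/12)
4. A lies on line KF with KA:AF = 5:2 ⇒ A = (0, 19/28)
through Z parallel to DA: direction (-1, 19/28); meets BD at H = (16/27, 11/27)
H = B + t·(D−B) with t = 16/27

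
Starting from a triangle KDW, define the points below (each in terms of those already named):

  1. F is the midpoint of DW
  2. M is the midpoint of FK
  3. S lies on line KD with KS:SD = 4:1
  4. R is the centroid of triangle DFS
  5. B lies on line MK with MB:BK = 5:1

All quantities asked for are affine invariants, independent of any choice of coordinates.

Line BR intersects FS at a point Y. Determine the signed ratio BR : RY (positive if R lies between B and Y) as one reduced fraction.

BR:RY = -12

Assign K = (0, 0), D = (1, 0), W = (0, 1) — the answer is frame-independent, so this choice is without loss of generality.
1. F is the midpoint of DW ⇒ F = (1/2, 1/2)
2. M is the midpoint of FK ⇒ M = (1/4, 1/4)
3. S lies on line KD with KS:SD = 4:1 ⇒ S = (4/5, 0)
4. R is the centroid of triangle DFS ⇒ R = (23/30, 1/6)
5. B lies on line MK with MB:BK = 5:1 ⇒ B = (1/24, 1/24)
line BR meets FS at Y = (113/160, 5/32)
R = B + t·(Y−B) with t = 12/11, so BR:RY = 12/11:-1/11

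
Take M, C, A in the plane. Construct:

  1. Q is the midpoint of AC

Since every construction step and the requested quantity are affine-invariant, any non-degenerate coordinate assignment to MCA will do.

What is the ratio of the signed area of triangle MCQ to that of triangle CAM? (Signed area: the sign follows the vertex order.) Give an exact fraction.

[MCQ]:[CAM] = 1/2

Choose coordinates M = (0, 0), C = (1, 0), A = (0, 1).
1. Q is the midpoint of AC ⇒ Q = (1/2, 1/2)
2·[MCQ] = 1/2, 2·[CAM] = 1
[MCQ]:[CAM] = 1/2:1 = 1/2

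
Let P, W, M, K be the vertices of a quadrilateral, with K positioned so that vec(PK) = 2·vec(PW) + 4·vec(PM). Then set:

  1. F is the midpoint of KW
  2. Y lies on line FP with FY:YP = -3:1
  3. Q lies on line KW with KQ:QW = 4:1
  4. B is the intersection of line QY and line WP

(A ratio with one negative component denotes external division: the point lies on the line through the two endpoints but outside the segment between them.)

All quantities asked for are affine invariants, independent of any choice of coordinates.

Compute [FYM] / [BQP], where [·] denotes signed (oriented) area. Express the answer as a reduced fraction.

[FYM]:[BQP] = -135/16

Work in coordinates with P = (0, 0), W = (1, 0), M = (0, 1), K = (2, 4).
1. F is the midpoint of KW ⇒ F = (3/2, 2)
2. Y lies on line FP with FY:YP = -3:1 ⇒ Y = (-3/4, -1)
3. Q lies on line KW with KQ:QW = 4:1 ⇒ Q = (6/5, 4/5)
4. B is the intersection of line QY and line WP ⇒ B = (1/3, 0)
2·[FYM] = -9/4, 2·[BQP] = 4/15
[FYM]:[BQP] = -9/4:4/15 = -135/16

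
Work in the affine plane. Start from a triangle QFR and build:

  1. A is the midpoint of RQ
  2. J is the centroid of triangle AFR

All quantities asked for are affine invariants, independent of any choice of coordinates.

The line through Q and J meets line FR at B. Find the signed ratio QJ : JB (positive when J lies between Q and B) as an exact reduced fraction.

Assign Q = (0, 0), F = (1, 0), R = (0, 1) — the answer is frame-independent, so this choice is without loss of generality.
1. A is the midpoint of RQ ⇒ A = (0, 1/2)
2. J is the centroid of triangle AFR ⇒ J = (1/3, 1/2)
line QJ meets FR at B = (2/5, 3/5)
J = Q + t·(B−Q) with t = 5/6, so QJ:JB = 5/6:1/6

QJ:JB = 5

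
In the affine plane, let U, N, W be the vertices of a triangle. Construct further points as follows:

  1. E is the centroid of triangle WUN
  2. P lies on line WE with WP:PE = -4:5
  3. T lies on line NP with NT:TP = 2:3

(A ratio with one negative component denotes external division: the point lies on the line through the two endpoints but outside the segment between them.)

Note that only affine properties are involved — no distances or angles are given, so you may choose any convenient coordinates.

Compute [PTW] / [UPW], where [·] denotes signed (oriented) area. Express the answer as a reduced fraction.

Choose coordinates U = (0, 0), N = (1, 0), W = (0, 1).
1. E is the centroid of triangle WUN ⇒ E = (1/3, 1/3)
2. P lies on line WE with WP:PE = -4:5 ⇒ P = (-4/3, 11/3)
3. T lies on line NP with NT:TP = 2:3 ⇒ T = (1/15, 22/15)
2·[PTW] = -4/5, 2·[UPW] = -4/3
[PTW]:[UPW] = -4/5:-4/3 = 3/5

[PTW]:[UPW] = 3/5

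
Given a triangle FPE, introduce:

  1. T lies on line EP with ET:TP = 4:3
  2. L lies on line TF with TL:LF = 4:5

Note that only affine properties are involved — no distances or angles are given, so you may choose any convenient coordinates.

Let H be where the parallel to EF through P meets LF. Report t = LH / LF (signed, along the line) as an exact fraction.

Choose coordinates F = (0, 0), P = (1, 0), E = (0, 1).
1. T lies on line EP with ET:TP = 4:3 ⇒ T = (4/7, 3/7)
2. L lies on line TF with TL:LF = 4:5 ⇒ L = (20/63, 5/21)
through P parallel to EF: direction (0, -1); meets LF at H = (1, 3/4)
H = L + t·(F−L) with t = -43/20

t = -43/20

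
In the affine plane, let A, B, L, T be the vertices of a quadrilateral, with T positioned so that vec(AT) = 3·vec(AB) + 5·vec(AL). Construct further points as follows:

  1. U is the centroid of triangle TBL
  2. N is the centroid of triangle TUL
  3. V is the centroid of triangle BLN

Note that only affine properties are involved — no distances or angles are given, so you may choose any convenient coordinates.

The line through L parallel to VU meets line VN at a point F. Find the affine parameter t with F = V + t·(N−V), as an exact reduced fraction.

Work in coordinates with A = (0, 0), B = (1, 0), L = (0, 1), T = (3, 5).
1. U is the centroid of triangle TBL ⇒ U = (4/3, 2)
2. N is the centroid of triangle TUL ⇒ N = (13/9, 8/3)
3. V is the centroid of triangle BLN ⇒ V = (22/27, 11/9)
through L parallel to VU: direction (14/27, 7/9); meets VN at F = (56/27, 37/9)
F = V + t·(N−V) with t = 2

t = 2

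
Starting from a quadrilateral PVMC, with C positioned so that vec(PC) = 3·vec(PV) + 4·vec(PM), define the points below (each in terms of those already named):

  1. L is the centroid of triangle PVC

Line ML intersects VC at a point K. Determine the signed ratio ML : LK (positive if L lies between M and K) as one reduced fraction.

ML:LK = 7/2

Assign P = (0, 0), V = (1, 0), M = (0, 1), C = (3, 4) — the answer is frame-independent, so this choice is without loss of generality.
1. L is the centroid of triangle PVC ⇒ L = (4/3, 4/3)
line ML meets VC at K = (12/7, 10/7)
L = M + t·(K−M) with t = 7/9, so ML:LK = 7/9:2/9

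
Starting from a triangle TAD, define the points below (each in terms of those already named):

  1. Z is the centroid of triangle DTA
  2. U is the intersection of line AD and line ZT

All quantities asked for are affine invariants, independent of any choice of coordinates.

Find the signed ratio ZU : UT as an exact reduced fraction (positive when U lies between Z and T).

ZU:UT = -1/3

Work in coordinates with T = (0, 0), A = (1, 0), D = (0, 1).
1. Z is the centroid of triangle DTA ⇒ Z = (1/3, 1/3)
2. U is the intersection of line AD and line ZT ⇒ U = (1/2, 1/2)
U = Z + t·(T−Z) with t = -1/2, so ZU:UT = t:(1−t) = -1/2:3/2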